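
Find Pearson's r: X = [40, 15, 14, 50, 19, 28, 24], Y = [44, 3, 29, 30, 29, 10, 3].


Mean X = 27.1429, Mean Y = 21.1429
SD X = 12.449080, SD Y = 14.671922
Cov = 85.265306
r = 85.265306/(12.449080*14.671922) = 0.4668

r = 0.4668


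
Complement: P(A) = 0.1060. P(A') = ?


P(not A) = 1 - 0.1060 = 0.8940

P(not A) = 0.8940


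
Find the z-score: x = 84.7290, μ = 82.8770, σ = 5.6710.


z = (84.7290 - 82.8770)/5.6710
= 1.8520/5.6710
= 0.3266

z = 0.3266


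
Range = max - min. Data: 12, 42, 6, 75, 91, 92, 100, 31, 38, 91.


Max = 100, Min = 6
Range = 100 - 6 = 94

Range = 94


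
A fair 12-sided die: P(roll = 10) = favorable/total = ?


Favorable outcomes (roll = 10): 1
Total outcomes = 12
P = 1/12 = 0.0833

P = 0.0833


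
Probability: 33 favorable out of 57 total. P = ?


P = 33/57 = 0.5789

P = 0.5789


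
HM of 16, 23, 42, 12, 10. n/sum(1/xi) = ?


Sum of reciprocals = 1/16 + 1/23 + 1/42 + 1/12 + 1/10 = 0.313121
HM = 5/0.313121 = 15.9683

HM = 15.9683


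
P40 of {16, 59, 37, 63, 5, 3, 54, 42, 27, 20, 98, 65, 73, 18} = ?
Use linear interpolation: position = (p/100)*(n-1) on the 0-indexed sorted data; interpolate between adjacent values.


Sorted: 3, 5, 16, 18, 20, 27, 37, 42, 54, 59, 63, 65, 73, 98
n = 14
Index = 40/100 * 13 = 5.2000
Lower = data[5] = 27, Upper = data[6] = 37
P40 = 27 + 0.2000*(10) = 29.0000

P40 = 29.0000


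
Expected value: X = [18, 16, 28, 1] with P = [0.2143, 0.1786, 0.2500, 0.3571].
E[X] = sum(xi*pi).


E[X] = 18*0.2143 + 16*0.1786 + 28*0.2500 + 1*0.3571
= 3.8574 + 2.8576 + 7.0000 + 0.3571
= 14.0721

E[X] = 14.0721


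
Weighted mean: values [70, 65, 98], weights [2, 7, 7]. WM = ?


Numerator = 70*2 + 65*7 + 98*7 = 1281
Denominator = 2 + 7 + 7 = 16
WM = 1281/16 = 80.0625

WM = 80.0625


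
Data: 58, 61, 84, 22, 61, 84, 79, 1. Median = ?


Sorted: 1, 22, 58, 61, 61, 79, 84, 84
n = 8 (even)
Middle values: 61 and 61
Median = (61+61)/2 = 61.0000

Median = 61.0000


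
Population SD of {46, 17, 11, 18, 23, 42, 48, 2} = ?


Mean = 25.8750
Variance = 261.8594
SD = sqrt(261.8594) = 16.1821

SD = 16.1821


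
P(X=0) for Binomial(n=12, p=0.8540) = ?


C(12,0) = 1
p^0 = 1.000000
(1-p)^12 = 9.380679e-11
P = 1 * 1.000000 * 9.380679e-11 = 9.3807e-11

P(X=0) = 9.3807e-11


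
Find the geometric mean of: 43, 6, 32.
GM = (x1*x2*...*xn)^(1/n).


Product = 43 × 6 × 32 = 8256
GM = 8256^(1/3) = 20.2111

GM = 20.2111


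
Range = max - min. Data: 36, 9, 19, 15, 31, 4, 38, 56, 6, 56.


Max = 56, Min = 4
Range = 56 - 4 = 52

Range = 52


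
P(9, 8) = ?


P(9,8) = 9!/1!
= 362880/1
= 362880

P(9,8) = 362880


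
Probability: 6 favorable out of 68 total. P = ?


P = 6/68 = 0.0882

P = 0.0882


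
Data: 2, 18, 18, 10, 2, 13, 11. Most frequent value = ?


Frequencies: 2:2, 10:1, 11:1, 13:1, 18:2
Max frequency = 2
Mode = 2, 18

Mode = 2, 18


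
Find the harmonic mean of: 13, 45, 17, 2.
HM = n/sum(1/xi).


Sum of reciprocals = 1/13 + 1/45 + 1/17 + 1/2 = 0.657969
HM = 4/0.657969 = 6.0793

HM = 6.0793


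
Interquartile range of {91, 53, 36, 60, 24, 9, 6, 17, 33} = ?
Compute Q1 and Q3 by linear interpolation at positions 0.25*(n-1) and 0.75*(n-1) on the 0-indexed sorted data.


Sorted: 6, 9, 17, 24, 33, 36, 53, 60, 91
Q1 (25th %ile) = 17.0000
Q3 (75th %ile) = 53.0000
IQR = 53.0000 - 17.0000 = 36.0000

IQR = 36.0000


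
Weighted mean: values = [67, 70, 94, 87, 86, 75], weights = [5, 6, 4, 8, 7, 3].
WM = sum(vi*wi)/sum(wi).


Numerator = 67*5 + 70*6 + 94*4 + 87*8 + 86*7 + 75*3 = 2654
Denominator = 5 + 6 + 4 + 8 + 7 + 3 = 33
WM = 2654/33 = 80.4242

WM = 80.4242


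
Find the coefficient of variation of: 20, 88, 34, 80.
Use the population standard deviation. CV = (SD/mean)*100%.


Mean = 55.5000
SD = 29.0646
CV = (29.0646/55.5000)*100 = 52.3686%

CV = 52.3686%


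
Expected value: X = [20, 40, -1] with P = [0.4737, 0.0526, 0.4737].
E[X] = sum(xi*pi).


E[X] = 20*0.4737 + 40*0.0526 - 1*0.4737
= 9.4740 + 2.1040 - 0.4737
= 11.1043

E[X] = 11.1043


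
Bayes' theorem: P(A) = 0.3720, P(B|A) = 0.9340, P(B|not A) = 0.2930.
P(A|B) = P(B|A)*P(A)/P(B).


P(B) = P(B|A)*P(A) + P(B|A')*P(A')
= 0.9340*0.3720 + 0.2930*0.6280
= 0.347448 + 0.184004 = 0.531452
P(A|B) = 0.347448/0.531452 = 0.6538

P(A|B) = 0.6538


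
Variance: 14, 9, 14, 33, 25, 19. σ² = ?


Mean = 19.0000
Squared deviations: 25.0000, 100.0000, 25.0000, 196.0000, 36.0000, 0
Sum = 382.0000
Variance = 382.0000/6 = 63.6667

Variance = 63.6667


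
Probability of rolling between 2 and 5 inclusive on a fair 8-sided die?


Favorable outcomes (2 ≤ roll ≤ 5): 4
Total outcomes = 8
P = 4/8 = 0.5000

P = 0.5000


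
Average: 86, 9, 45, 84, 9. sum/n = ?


Sum = 86 + 9 + 45 + 84 + 9 = 233
n = 5
Mean = 233/5 = 46.6000

Mean = 46.6000


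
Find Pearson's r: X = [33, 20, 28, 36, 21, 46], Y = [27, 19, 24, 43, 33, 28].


Mean X = 30.6667, Mean Y = 29.0000
SD X = 8.975275, SD Y = 7.549834
Cov = 22.666667
r = 22.666667/(8.975275*7.549834) = 0.3345

r = 0.3345


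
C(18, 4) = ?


C(18,4) = 18!/(4! × 14!)
= 6402373705728000/(24 × 87178291200)
= 3060

C(18,4) = 3060


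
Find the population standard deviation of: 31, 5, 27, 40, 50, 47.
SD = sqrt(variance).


Mean = 33.3333
Variance = 226.2222
SD = sqrt(226.2222) = 15.0407

SD = 15.0407


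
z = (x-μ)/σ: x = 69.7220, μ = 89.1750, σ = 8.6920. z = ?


z = (69.7220 - 89.1750)/8.6920
= -19.4530/8.6920
= -2.2380

z = -2.2380


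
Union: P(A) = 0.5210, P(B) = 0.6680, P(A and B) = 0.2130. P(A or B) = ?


P(A∪B) = 0.5210 + 0.6680 - 0.2130
= 1.1890 - 0.2130
= 0.9760

P(A∪B) = 0.9760


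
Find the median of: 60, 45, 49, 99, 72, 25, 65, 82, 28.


Sorted: 25, 28, 45, 49, 60, 65, 72, 82, 99
n = 9 (odd)
Middle value = 60

Median = 60


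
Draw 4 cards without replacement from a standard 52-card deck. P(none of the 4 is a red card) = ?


P(no red cards) = (26/52) × (25/51) × (24/50) × (23/49)
= 0.0552

P = 0.0552


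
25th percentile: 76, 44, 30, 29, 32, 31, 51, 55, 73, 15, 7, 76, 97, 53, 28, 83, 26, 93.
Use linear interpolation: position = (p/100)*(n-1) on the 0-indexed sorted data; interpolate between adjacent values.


Sorted: 7, 15, 26, 28, 29, 30, 31, 32, 44, 51, 53, 55, 73, 76, 76, 83, 93, 97
n = 18
Index = 25/100 * 17 = 4.2500
Lower = data[4] = 29, Upper = data[5] = 30
P25 = 29 + 0.2500*(1) = 29.2500

P25 = 29.2500


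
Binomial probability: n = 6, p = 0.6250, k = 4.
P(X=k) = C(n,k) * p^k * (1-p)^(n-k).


C(6,4) = 15
p^4 = 0.152588
(1-p)^2 = 0.140625
P = 15 * 0.152588 * 0.140625 = 0.3219

P(X=4) = 0.3219


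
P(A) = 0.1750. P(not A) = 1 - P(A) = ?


P(not A) = 1 - 0.1750 = 0.8250

P(not A) = 0.8250


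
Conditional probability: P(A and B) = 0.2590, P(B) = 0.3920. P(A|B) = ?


P(A|B) = 0.2590/0.3920 = 0.6607

P(A|B) = 0.6607


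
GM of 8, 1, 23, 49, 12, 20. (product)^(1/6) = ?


Product = 8 × 1 × 23 × 49 × 12 × 20 = 2163840
GM = 2163840^(1/6) = 11.3729

GM = 11.3729


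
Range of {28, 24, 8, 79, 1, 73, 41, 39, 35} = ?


Max = 79, Min = 1
Range = 79 - 1 = 78

Range = 78


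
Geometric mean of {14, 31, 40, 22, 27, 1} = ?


Product = 14 × 31 × 40 × 22 × 27 × 1 = 10311840
GM = 10311840^(1/6) = 14.7533

GM = 14.7533


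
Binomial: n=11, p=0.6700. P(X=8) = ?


C(11,8) = 165
p^8 = 0.040607
(1-p)^3 = 0.035937
P = 165 * 0.040607 * 0.035937 = 0.2408

P(X=8) = 0.2408


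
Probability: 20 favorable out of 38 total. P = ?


P = 20/38 = 0.5263

P = 0.5263


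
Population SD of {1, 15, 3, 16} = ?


Mean = 8.7500
Variance = 46.1875
SD = sqrt(46.1875) = 6.7961

SD = 6.7961


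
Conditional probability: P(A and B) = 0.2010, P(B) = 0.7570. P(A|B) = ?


P(A|B) = 0.2010/0.7570 = 0.2655

P(A|B) = 0.2655


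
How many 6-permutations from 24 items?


P(24,6) = 24!/18!
= 620448401733239439360000/6402373705728000
= 96909120

P(24,6) = 96909120


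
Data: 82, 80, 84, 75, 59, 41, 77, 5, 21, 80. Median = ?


Sorted: 5, 21, 41, 59, 75, 77, 80, 80, 82, 84
n = 10 (even)
Middle values: 75 and 77
Median = (75+77)/2 = 76.0000

Median = 76.0000


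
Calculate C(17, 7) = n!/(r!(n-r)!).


C(17,7) = 17!/(7! × 10!)
= 355687428096000/(5040 × 3628800)
= 19448

C(17,7) = 19448


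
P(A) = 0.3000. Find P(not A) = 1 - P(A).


P(not A) = 1 - 0.3000 = 0.7000

P(not A) = 0.7000


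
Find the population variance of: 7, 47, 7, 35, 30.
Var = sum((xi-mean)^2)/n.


Mean = 25.2000
Squared deviations: 331.2400, 475.2400, 331.2400, 96.0400, 23.0400
Sum = 1256.8000
Variance = 1256.8000/5 = 251.3600

Variance = 251.3600


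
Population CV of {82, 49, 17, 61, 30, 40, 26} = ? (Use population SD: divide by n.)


Mean = 43.5714
SD = 20.7768
CV = (20.7768/43.5714)*100 = 47.6844%

CV = 47.6844%


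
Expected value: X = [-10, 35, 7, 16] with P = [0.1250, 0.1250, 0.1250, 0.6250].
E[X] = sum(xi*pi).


E[X] = -10*0.1250 + 35*0.1250 + 7*0.1250 + 16*0.6250
= -1.2500 + 4.3750 + 0.8750 + 10.0000
= 14.0000

E[X] = 14.0000


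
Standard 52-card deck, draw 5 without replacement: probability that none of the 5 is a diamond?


P(no diamonds) = (39/52) × (38/51) × (37/50) × (36/49) × (35/48)
= 0.2215

P = 0.2215


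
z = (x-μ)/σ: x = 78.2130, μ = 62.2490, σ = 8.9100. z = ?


z = (78.2130 - 62.2490)/8.9100
= 15.9640/8.9100
= 1.7917

z = 1.7917


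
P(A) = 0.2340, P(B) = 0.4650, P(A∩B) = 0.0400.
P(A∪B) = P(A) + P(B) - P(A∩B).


P(A∪B) = 0.2340 + 0.4650 - 0.0400
= 0.6990 - 0.0400
= 0.6590

P(A∪B) = 0.6590


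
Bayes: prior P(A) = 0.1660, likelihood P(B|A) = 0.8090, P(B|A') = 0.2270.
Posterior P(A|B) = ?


P(B) = P(B|A)*P(A) + P(B|A')*P(A')
= 0.8090*0.1660 + 0.2270*0.8340
= 0.134294 + 0.189318 = 0.323612
P(A|B) = 0.134294/0.323612 = 0.4150

P(A|B) = 0.4150


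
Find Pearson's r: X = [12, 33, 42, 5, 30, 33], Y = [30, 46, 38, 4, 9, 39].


Mean X = 25.8333, Mean Y = 27.6667
SD X = 12.953978, SD Y = 15.733898
Cov = 127.111111
r = 127.111111/(12.953978*15.733898) = 0.6237

r = 0.6237


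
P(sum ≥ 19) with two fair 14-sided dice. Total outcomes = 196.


Total outcomes = 14×14 = 196
Favorable (sum ≥ 19): 55
P = 55/196 = 0.2806

P = 0.2806


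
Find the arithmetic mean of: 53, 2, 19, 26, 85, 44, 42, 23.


Sum = 53 + 2 + 19 + 26 + 85 + 44 + 42 + 23 = 294
n = 8
Mean = 294/8 = 36.7500

Mean = 36.7500


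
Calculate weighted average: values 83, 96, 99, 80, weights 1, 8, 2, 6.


Numerator = 83*1 + 96*8 + 99*2 + 80*6 = 1529
Denominator = 1 + 8 + 2 + 6 = 17
WM = 1529/17 = 89.9412

WM = 89.9412


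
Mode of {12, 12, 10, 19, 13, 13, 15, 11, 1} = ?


Frequencies: 1:1, 10:1, 11:1, 12:2, 13:2, 15:1, 19:1
Max frequency = 2
Mode = 12, 13

Mode = 12, 13


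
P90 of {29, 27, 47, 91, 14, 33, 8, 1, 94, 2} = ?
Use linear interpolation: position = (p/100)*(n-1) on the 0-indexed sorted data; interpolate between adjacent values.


Sorted: 1, 2, 8, 14, 27, 29, 33, 47, 91, 94
n = 10
Index = 90/100 * 9 = 8.1000
Lower = data[8] = 91, Upper = data[9] = 94
P90 = 91 + 0.1000*(3) = 91.3000

P90 = 91.3000


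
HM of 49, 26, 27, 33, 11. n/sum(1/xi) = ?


Sum of reciprocals = 1/49 + 1/26 + 1/27 + 1/33 + 1/11 = 0.217119
HM = 5/0.217119 = 23.0289

HM = 23.0289


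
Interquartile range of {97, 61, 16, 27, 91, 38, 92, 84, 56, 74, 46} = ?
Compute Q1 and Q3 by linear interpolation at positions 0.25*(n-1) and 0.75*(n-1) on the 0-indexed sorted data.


Sorted: 16, 27, 38, 46, 56, 61, 74, 84, 91, 92, 97
Q1 (25th %ile) = 42.0000
Q3 (75th %ile) = 87.5000
IQR = 87.5000 - 42.0000 = 45.5000

IQR = 45.5000


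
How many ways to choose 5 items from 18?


C(18,5) = 18!/(5! × 13!)
= 6402373705728000/(120 × 6227020800)
= 8568

C(18,5) = 8568


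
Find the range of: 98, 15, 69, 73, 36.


Max = 98, Min = 15
Range = 98 - 15 = 83

Range = 83


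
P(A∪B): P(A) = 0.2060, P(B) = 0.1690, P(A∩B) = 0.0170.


P(A∪B) = 0.2060 + 0.1690 - 0.0170
= 0.3750 - 0.0170
= 0.3580

P(A∪B) = 0.3580


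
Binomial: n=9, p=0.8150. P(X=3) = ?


C(9,3) = 84
p^3 = 0.541343
(1-p)^6 = 4.008948e-05
P = 84 * 0.541343 * 4.008948e-05 = 0.0018

P(X=3) = 0.0018


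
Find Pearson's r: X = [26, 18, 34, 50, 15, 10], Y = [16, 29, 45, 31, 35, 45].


Mean X = 25.5000, Mean Y = 33.5000
SD X = 13.413302, SD Y = 9.995832
Cov = -22.083333
r = -22.083333/(13.413302*9.995832) = -0.1647

r = -0.1647


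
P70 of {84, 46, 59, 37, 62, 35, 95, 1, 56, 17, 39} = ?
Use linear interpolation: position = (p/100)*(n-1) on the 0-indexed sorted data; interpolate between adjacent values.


Sorted: 1, 17, 35, 37, 39, 46, 56, 59, 62, 84, 95
n = 11
Index = 70/100 * 10 = 7.0000
Lower = data[7] = 59, Upper = data[8] = 62
P70 = 59 + 0*(3) = 59.0000

P70 = 59.0000


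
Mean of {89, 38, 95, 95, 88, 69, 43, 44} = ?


Sum = 89 + 38 + 95 + 95 + 88 + 69 + 43 + 44 = 561
n = 8
Mean = 561/8 = 70.1250

Mean = 70.1250


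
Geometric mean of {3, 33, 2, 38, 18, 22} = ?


Product = 3 × 33 × 2 × 38 × 18 × 22 = 2979504
GM = 2979504^(1/6) = 11.9957

GM = 11.9957


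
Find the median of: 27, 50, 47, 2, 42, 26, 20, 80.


Sorted: 2, 20, 26, 27, 42, 47, 50, 80
n = 8 (even)
Middle values: 27 and 42
Median = (27+42)/2 = 34.5000

Median = 34.5000


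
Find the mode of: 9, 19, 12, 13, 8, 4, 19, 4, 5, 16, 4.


Frequencies: 4:3, 5:1, 8:1, 9:1, 12:1, 13:1, 16:1, 19:2
Max frequency = 3
Mode = 4

Mode = 4


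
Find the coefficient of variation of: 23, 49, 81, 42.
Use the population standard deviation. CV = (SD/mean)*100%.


Mean = 48.7500
SD = 20.9090
CV = (20.9090/48.7500)*100 = 42.8903%

CV = 42.8903%


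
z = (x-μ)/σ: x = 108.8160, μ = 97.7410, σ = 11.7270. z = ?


z = (108.8160 - 97.7410)/11.7270
= 11.0750/11.7270
= 0.9444

z = 0.9444


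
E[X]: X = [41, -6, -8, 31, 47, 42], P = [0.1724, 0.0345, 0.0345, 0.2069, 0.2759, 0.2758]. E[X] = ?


E[X] = 41*0.1724 - 6*0.0345 - 8*0.0345 + 31*0.2069 + 47*0.2759 + 42*0.2758
= 7.0684 - 0.2070 - 0.2760 + 6.4139 + 12.9673 + 11.5836
= 37.5502

E[X] = 37.5502


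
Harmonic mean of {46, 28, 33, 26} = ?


Sum of reciprocals = 1/46 + 1/28 + 1/33 + 1/26 = 0.126218
HM = 4/0.126218 = 31.6912

HM = 31.6912


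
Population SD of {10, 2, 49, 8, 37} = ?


Mean = 21.2000
Variance = 338.1600
SD = sqrt(338.1600) = 18.3891

SD = 18.3891


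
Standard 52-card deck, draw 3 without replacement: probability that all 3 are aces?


P(all aces) = (4/52) × (3/51) × (2/50)
= 0.0002

P = 0.0002


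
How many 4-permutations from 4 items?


P(4,4) = 4!/0!
= 24/1
= 24

P(4,4) = 24


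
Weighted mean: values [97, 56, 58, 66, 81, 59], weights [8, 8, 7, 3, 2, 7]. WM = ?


Numerator = 97*8 + 56*8 + 58*7 + 66*3 + 81*2 + 59*7 = 2403
Denominator = 8 + 8 + 7 + 3 + 2 + 7 = 35
WM = 2403/35 = 68.6571

WM = 68.6571


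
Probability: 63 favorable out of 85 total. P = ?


P = 63/85 = 0.7412

P = 0.7412


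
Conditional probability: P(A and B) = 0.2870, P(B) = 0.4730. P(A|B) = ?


P(A|B) = 0.2870/0.4730 = 0.6068

P(A|B) = 0.6068


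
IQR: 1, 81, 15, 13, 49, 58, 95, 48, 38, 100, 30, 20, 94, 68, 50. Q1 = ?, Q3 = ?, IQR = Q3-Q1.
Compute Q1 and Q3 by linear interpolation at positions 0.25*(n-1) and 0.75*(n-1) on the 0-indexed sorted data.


Sorted: 1, 13, 15, 20, 30, 38, 48, 49, 50, 58, 68, 81, 94, 95, 100
Q1 (25th %ile) = 25.0000
Q3 (75th %ile) = 74.5000
IQR = 74.5000 - 25.0000 = 49.5000

IQR = 49.5000


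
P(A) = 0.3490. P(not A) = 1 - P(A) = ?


P(not A) = 1 - 0.3490 = 0.6510

P(not A) = 0.6510


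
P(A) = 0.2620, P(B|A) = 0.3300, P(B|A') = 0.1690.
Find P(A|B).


P(B) = P(B|A)*P(A) + P(B|A')*P(A')
= 0.3300*0.2620 + 0.1690*0.7380
= 0.086460 + 0.124722 = 0.211182
P(A|B) = 0.086460/0.211182 = 0.4094

P(A|B) = 0.4094


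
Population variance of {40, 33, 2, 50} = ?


Mean = 31.2500
Squared deviations: 76.5625, 3.0625, 855.5625, 351.5625
Sum = 1286.7500
Variance = 1286.7500/4 = 321.6875

Variance = 321.6875


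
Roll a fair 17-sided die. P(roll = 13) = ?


Favorable outcomes (roll = 13): 1
Total outcomes = 17
P = 1/17 = 0.0588

P = 0.0588


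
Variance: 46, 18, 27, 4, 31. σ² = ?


Mean = 25.2000
Squared deviations: 432.6400, 51.8400, 3.2400, 449.4400, 33.6400
Sum = 970.8000
Variance = 970.8000/5 = 194.1600

Variance = 194.1600


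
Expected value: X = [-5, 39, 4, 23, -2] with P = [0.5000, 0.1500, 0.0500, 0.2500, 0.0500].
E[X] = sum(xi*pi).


E[X] = -5*0.5000 + 39*0.1500 + 4*0.0500 + 23*0.2500 - 2*0.0500
= -2.5000 + 5.8500 + 0.2000 + 5.7500 - 0.1000
= 9.2000

E[X] = 9.2000


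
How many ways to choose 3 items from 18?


C(18,3) = 18!/(3! × 15!)
= 6402373705728000/(6 × 1307674368000)
= 816

C(18,3) = 816


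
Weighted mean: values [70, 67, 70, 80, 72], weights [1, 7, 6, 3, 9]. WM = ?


Numerator = 70*1 + 67*7 + 70*6 + 80*3 + 72*9 = 1847
Denominator = 1 + 7 + 6 + 3 + 9 = 26
WM = 1847/26 = 71.0385

WM = 71.0385


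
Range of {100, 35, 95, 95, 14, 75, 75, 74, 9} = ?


Max = 100, Min = 9
Range = 100 - 9 = 91

Range = 91


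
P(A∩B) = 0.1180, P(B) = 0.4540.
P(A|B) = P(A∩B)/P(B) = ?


P(A|B) = 0.1180/0.4540 = 0.2599

P(A|B) = 0.2599


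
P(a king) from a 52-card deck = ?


4 kings in 52 cards
P = 4/52 = 0.0769

P = 0.0769


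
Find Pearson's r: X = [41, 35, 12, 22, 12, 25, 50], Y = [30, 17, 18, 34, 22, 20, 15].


Mean X = 28.1429, Mean Y = 22.2857
SD X = 13.410322, SD Y = 6.562105
Cov = -12.469388
r = -12.469388/(13.410322*6.562105) = -0.1417

r = -0.1417


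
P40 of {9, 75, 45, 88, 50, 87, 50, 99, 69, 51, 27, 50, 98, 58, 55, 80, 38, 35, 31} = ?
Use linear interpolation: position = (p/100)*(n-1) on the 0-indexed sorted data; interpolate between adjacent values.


Sorted: 9, 27, 31, 35, 38, 45, 50, 50, 50, 51, 55, 58, 69, 75, 80, 87, 88, 98, 99
n = 19
Index = 40/100 * 18 = 7.2000
Lower = data[7] = 50, Upper = data[8] = 50
P40 = 50 + 0.2000*(0) = 50.0000

P40 = 50.0000


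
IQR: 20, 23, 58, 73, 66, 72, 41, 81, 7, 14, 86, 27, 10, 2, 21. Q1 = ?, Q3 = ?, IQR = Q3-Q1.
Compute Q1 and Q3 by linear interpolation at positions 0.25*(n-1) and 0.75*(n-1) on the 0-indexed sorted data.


Sorted: 2, 7, 10, 14, 20, 21, 23, 27, 41, 58, 66, 72, 73, 81, 86
Q1 (25th %ile) = 17.0000
Q3 (75th %ile) = 69.0000
IQR = 69.0000 - 17.0000 = 52.0000

IQR = 52.0000


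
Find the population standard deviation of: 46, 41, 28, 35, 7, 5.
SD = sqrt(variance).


Mean = 27.0000
Variance = 251.0000
SD = sqrt(251.0000) = 15.8430

SD = 15.8430


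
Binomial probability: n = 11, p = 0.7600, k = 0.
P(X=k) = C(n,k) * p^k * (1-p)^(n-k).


C(11,0) = 1
p^0 = 1.000000
(1-p)^11 = 1.521681e-07
P = 1 * 1.000000 * 1.521681e-07 = 1.5217e-07

P(X=0) = 1.5217e-07


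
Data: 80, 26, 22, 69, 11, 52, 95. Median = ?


Sorted: 11, 22, 26, 52, 69, 80, 95
n = 7 (odd)
Middle value = 52

Median = 52


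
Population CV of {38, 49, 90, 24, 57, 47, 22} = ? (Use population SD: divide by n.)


Mean = 46.7143
SD = 21.3389
CV = (21.3389/46.7143)*100 = 45.6795%

CV = 45.6795%


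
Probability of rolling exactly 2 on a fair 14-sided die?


Favorable outcomes (roll = 2): 1
Total outcomes = 14
P = 1/14 = 0.0714

P = 0.0714


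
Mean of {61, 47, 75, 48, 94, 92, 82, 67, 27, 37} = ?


Sum = 61 + 47 + 75 + 48 + 94 + 92 + 82 + 67 + 27 + 37 = 630
n = 10
Mean = 630/10 = 63.0000

Mean = 63.0000


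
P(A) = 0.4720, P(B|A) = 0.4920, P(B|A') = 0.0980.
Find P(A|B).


P(B) = P(B|A)*P(A) + P(B|A')*P(A')
= 0.4920*0.4720 + 0.0980*0.5280
= 0.232224 + 0.051744 = 0.283968
P(A|B) = 0.232224/0.283968 = 0.8178

P(A|B) = 0.8178


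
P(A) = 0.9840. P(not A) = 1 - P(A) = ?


P(not A) = 1 - 0.9840 = 0.0160

P(not A) = 0.0160


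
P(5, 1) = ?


P(5,1) = 5!/4!
= 120/24
= 5

P(5,1) = 5


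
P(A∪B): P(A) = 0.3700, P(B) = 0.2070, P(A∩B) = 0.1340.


P(A∪B) = 0.3700 + 0.2070 - 0.1340
= 0.5770 - 0.1340
= 0.4430

P(A∪B) = 0.4430


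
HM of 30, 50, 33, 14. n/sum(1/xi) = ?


Sum of reciprocals = 1/30 + 1/50 + 1/33 + 1/14 = 0.155065
HM = 4/0.155065 = 25.7956

HM = 25.7956


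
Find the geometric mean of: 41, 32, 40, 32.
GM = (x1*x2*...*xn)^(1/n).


Product = 41 × 32 × 40 × 32 = 1679360
GM = 1679360^(1/4) = 35.9986

GM = 35.9986


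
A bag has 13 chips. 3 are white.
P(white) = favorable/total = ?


P = 3/13 = 0.2308

P = 0.2308


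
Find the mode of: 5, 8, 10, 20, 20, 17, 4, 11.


Frequencies: 4:1, 5:1, 8:1, 10:1, 11:1, 17:1, 20:2
Max frequency = 2
Mode = 20

Mode = 20


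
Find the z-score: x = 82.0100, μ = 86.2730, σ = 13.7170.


z = (82.0100 - 86.2730)/13.7170
= -4.2630/13.7170
= -0.3108

z = -0.3108


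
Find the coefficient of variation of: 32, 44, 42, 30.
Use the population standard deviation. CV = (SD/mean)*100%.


Mean = 37.0000
SD = 6.0828
CV = (6.0828/37.0000)*100 = 16.4399%

CV = 16.4399%


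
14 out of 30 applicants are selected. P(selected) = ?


P = 14/30 = 0.4667

P = 0.4667


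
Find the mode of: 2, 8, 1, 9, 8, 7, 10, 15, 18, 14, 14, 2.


Frequencies: 1:1, 2:2, 7:1, 8:2, 9:1, 10:1, 14:2, 15:1, 18:1
Max frequency = 2
Mode = 2, 8, 14

Mode = 2, 8, 14


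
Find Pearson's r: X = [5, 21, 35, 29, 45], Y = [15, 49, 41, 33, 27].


Mean X = 27.0000, Mean Y = 33.0000
SD X = 13.505554, SD Y = 11.661904
Cov = 51.200000
r = 51.200000/(13.505554*11.661904) = 0.3251

r = 0.3251


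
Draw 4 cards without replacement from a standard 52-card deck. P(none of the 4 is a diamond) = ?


P(no diamonds) = (39/52) × (38/51) × (37/50) × (36/49)
= 0.3038

P = 0.3038


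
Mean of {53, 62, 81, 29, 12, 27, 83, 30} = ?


Sum = 53 + 62 + 81 + 29 + 12 + 27 + 83 + 30 = 377
n = 8
Mean = 377/8 = 47.1250

Mean = 47.1250


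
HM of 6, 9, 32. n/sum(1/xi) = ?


Sum of reciprocals = 1/6 + 1/9 + 1/32 = 0.309028
HM = 3/0.309028 = 9.7079

HM = 9.7079


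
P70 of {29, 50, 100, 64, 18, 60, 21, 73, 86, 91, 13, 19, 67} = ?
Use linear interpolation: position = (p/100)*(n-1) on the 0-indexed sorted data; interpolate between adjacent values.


Sorted: 13, 18, 19, 21, 29, 50, 60, 64, 67, 73, 86, 91, 100
n = 13
Index = 70/100 * 12 = 8.4000
Lower = data[8] = 67, Upper = data[9] = 73
P70 = 67 + 0.4000*(6) = 69.4000

P70 = 69.4000


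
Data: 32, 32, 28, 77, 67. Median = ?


Sorted: 28, 32, 32, 67, 77
n = 5 (odd)
Middle value = 32

Median = 32


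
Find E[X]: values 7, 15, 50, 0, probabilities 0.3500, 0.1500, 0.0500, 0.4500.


E[X] = 7*0.3500 + 15*0.1500 + 50*0.0500 + 0*0.4500
= 2.4500 + 2.2500 + 2.5000 + 0
= 7.2000

E[X] = 7.2000


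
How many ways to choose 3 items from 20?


C(20,3) = 20!/(3! × 17!)
= 2432902008176640000/(6 × 355687428096000)
= 1140

C(20,3) = 1140


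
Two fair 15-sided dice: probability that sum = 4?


Total outcomes = 15×15 = 225
Favorable (sum = 4): 3
P = 3/225 = 0.0133

P = 0.0133


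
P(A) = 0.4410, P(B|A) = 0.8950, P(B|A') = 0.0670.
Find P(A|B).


P(B) = P(B|A)*P(A) + P(B|A')*P(A')
= 0.8950*0.4410 + 0.0670*0.5590
= 0.394695 + 0.037453 = 0.432148
P(A|B) = 0.394695/0.432148 = 0.9133

P(A|B) = 0.9133


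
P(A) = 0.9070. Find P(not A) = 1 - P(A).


P(not A) = 1 - 0.9070 = 0.0930

P(not A) = 0.0930


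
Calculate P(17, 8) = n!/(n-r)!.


P(17,8) = 17!/9!
= 355687428096000/362880
= 980179200

P(17,8) = 980179200


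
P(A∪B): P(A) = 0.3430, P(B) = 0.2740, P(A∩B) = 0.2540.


P(A∪B) = 0.3430 + 0.2740 - 0.2540
= 0.6170 - 0.2540
= 0.3630

P(A∪B) = 0.3630


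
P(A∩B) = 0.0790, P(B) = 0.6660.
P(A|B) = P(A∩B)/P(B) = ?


P(A|B) = 0.0790/0.6660 = 0.1186

P(A|B) = 0.1186


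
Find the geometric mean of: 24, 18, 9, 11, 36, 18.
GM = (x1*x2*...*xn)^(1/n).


Product = 24 × 18 × 9 × 11 × 36 × 18 = 27713664
GM = 27713664^(1/6) = 17.3960

GM = 17.3960


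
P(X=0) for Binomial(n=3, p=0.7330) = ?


C(3,0) = 1
p^0 = 1.000000
(1-p)^3 = 0.019034
P = 1 * 1.000000 * 0.019034 = 0.0190

P(X=0) = 0.0190


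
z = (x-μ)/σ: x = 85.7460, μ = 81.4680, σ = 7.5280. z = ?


z = (85.7460 - 81.4680)/7.5280
= 4.2780/7.5280
= 0.5683

z = 0.5683


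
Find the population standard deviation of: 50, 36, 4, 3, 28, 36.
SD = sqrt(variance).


Mean = 26.1667
Variance = 298.8056
SD = sqrt(298.8056) = 17.2860

SD = 17.2860


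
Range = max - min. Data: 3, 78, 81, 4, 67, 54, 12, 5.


Max = 81, Min = 3
Range = 81 - 3 = 78

Range = 78


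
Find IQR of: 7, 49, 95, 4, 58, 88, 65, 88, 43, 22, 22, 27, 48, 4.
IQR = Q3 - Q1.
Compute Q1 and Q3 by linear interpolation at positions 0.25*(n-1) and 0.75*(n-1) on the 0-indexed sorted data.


Sorted: 4, 4, 7, 22, 22, 27, 43, 48, 49, 58, 65, 88, 88, 95
Q1 (25th %ile) = 22.0000
Q3 (75th %ile) = 63.2500
IQR = 63.2500 - 22.0000 = 41.2500

IQR = 41.2500


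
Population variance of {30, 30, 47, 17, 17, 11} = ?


Mean = 25.3333
Squared deviations: 21.7778, 21.7778, 469.4444, 69.4444, 69.4444, 205.4444
Sum = 857.3333
Variance = 857.3333/6 = 142.8889

Variance = 142.8889


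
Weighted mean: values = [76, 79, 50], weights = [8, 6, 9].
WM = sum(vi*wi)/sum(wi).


Numerator = 76*8 + 79*6 + 50*9 = 1532
Denominator = 8 + 6 + 9 = 23
WM = 1532/23 = 66.6087

WM = 66.6087


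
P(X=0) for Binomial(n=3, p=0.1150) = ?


C(3,0) = 1
p^0 = 1.000000
(1-p)^3 = 0.693154
P = 1 * 1.000000 * 0.693154 = 0.6932

P(X=0) = 0.6932


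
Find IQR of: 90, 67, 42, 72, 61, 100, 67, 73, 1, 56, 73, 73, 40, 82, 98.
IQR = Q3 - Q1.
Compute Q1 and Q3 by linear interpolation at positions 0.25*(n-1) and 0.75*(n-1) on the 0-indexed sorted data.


Sorted: 1, 40, 42, 56, 61, 67, 67, 72, 73, 73, 73, 82, 90, 98, 100
Q1 (25th %ile) = 58.5000
Q3 (75th %ile) = 77.5000
IQR = 77.5000 - 58.5000 = 19.0000

IQR = 19.0000


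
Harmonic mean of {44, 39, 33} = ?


Sum of reciprocals = 1/44 + 1/39 + 1/33 = 0.078671
HM = 3/0.078671 = 38.1333

HM = 38.1333


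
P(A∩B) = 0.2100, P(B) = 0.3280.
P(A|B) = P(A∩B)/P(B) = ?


P(A|B) = 0.2100/0.3280 = 0.6402

P(A|B) = 0.6402


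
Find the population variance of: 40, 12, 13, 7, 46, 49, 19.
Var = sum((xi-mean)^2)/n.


Mean = 26.5714
Squared deviations: 180.3265, 212.3265, 184.1837, 383.0408, 377.4694, 503.0408, 57.3265
Sum = 1897.7143
Variance = 1897.7143/7 = 271.1020

Variance = 271.1020


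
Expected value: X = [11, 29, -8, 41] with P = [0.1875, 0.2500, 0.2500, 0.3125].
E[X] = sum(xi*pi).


E[X] = 11*0.1875 + 29*0.2500 - 8*0.2500 + 41*0.3125
= 2.0625 + 7.2500 - 2.0000 + 12.8125
= 20.1250

E[X] = 20.1250


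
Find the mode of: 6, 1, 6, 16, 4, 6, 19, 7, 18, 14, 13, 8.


Frequencies: 1:1, 4:1, 6:3, 7:1, 8:1, 13:1, 14:1, 16:1, 18:1, 19:1
Max frequency = 3
Mode = 6

Mode = 6


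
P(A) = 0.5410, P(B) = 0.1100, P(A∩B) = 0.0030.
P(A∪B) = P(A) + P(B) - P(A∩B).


P(A∪B) = 0.5410 + 0.1100 - 0.0030
= 0.6510 - 0.0030
= 0.6480

P(A∪B) = 0.6480


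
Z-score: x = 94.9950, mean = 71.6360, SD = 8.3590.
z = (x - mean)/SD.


z = (94.9950 - 71.6360)/8.3590
= 23.3590/8.3590
= 2.7945

z = 2.7945


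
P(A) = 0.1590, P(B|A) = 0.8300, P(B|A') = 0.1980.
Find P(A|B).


P(B) = P(B|A)*P(A) + P(B|A')*P(A')
= 0.8300*0.1590 + 0.1980*0.8410
= 0.131970 + 0.166518 = 0.298488
P(A|B) = 0.131970/0.298488 = 0.4421

P(A|B) = 0.4421


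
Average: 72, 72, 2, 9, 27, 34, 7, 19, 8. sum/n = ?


Sum = 72 + 72 + 2 + 9 + 27 + 34 + 7 + 19 + 8 = 250
n = 9
Mean = 250/9 = 27.7778

Mean = 27.7778


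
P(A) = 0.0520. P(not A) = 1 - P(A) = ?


P(not A) = 1 - 0.0520 = 0.9480

P(not A) = 0.9480


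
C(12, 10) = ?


C(12,10) = 12!/(10! × 2!)
= 479001600/(3628800 × 2)
= 66

C(12,10) = 66


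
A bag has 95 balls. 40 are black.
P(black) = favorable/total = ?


P = 40/95 = 0.4211

P = 0.4211


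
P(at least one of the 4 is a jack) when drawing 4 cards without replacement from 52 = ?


P(at least one) = 1 - P(none)
P(none) = (48/52) × (47/51) × (46/50) × (45/49) = 0.718737
P(at least one) = 1 - 0.718737 = 0.2813

P = 0.2813


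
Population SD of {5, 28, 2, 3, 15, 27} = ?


Mean = 13.3333
Variance = 118.2222
SD = sqrt(118.2222) = 10.8730

SD = 10.8730


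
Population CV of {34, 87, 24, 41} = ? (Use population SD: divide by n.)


Mean = 46.5000
SD = 24.1506
CV = (24.1506/46.5000)*100 = 51.9367%

CV = 51.9367%


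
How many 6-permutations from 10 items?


P(10,6) = 10!/4!
= 3628800/24
= 151200

P(10,6) = 151200


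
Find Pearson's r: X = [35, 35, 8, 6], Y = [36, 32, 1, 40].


Mean X = 21.0000, Mean Y = 27.2500
SD X = 14.017846, SD Y = 15.417117
Cov = 84.750000
r = 84.750000/(14.017846*15.417117) = 0.3922

r = 0.3922


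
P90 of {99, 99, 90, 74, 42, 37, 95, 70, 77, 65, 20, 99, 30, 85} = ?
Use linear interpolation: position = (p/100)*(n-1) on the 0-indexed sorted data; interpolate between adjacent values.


Sorted: 20, 30, 37, 42, 65, 70, 74, 77, 85, 90, 95, 99, 99, 99
n = 14
Index = 90/100 * 13 = 11.7000
Lower = data[11] = 99, Upper = data[12] = 99
P90 = 99 + 0.7000*(0) = 99.0000

P90 = 99.0000


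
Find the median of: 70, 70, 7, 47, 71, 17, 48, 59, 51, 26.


Sorted: 7, 17, 26, 47, 48, 51, 59, 70, 70, 71
n = 10 (even)
Middle values: 48 and 51
Median = (48+51)/2 = 49.5000

Median = 49.5000


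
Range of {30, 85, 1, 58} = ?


Max = 85, Min = 1
Range = 85 - 1 = 84

Range = 84


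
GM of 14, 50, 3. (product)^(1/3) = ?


Product = 14 × 50 × 3 = 2100
GM = 2100^(1/3) = 12.8058

GM = 12.8058


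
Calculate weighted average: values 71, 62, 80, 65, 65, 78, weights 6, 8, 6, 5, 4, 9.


Numerator = 71*6 + 62*8 + 80*6 + 65*5 + 65*4 + 78*9 = 2689
Denominator = 6 + 8 + 6 + 5 + 4 + 9 = 38
WM = 2689/38 = 70.7632

WM = 70.7632


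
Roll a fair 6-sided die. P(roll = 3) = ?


Favorable outcomes (roll = 3): 1
Total outcomes = 6
P = 1/6 = 0.1667

P = 0.1667


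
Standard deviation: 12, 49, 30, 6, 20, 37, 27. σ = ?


Mean = 25.8571
Variance = 185.5510
SD = sqrt(185.5510) = 13.6217

SD = 13.6217


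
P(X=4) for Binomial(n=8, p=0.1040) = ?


C(8,4) = 70
p^4 = 0.000117
(1-p)^4 = 0.644514
P = 70 * 0.000117 * 0.644514 = 0.0053

P(X=4) = 0.0053


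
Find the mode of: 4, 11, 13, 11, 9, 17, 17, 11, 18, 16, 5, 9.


Frequencies: 4:1, 5:1, 9:2, 11:3, 13:1, 16:1, 17:2, 18:1
Max frequency = 3
Mode = 11

Mode = 11


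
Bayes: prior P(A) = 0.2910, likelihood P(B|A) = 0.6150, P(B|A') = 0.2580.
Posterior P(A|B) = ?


P(B) = P(B|A)*P(A) + P(B|A')*P(A')
= 0.6150*0.2910 + 0.2580*0.7090
= 0.178965 + 0.182922 = 0.361887
P(A|B) = 0.178965/0.361887 = 0.4945

P(A|B) = 0.4945


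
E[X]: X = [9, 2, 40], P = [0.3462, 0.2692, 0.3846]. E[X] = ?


E[X] = 9*0.3462 + 2*0.2692 + 40*0.3846
= 3.1158 + 0.5384 + 15.3840
= 19.0382

E[X] = 19.0382


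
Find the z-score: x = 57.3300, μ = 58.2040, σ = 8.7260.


z = (57.3300 - 58.2040)/8.7260
= -0.8740/8.7260
= -0.1002

z = -0.1002


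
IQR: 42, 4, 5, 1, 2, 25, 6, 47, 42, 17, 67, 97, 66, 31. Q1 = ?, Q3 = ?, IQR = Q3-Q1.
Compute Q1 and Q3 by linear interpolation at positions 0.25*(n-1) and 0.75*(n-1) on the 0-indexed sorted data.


Sorted: 1, 2, 4, 5, 6, 17, 25, 31, 42, 42, 47, 66, 67, 97
Q1 (25th %ile) = 5.2500
Q3 (75th %ile) = 45.7500
IQR = 45.7500 - 5.2500 = 40.5000

IQR = 40.5000


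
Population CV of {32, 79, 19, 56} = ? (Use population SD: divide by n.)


Mean = 46.5000
SD = 22.9837
CV = (22.9837/46.5000)*100 = 49.4273%

CV = 49.4273%


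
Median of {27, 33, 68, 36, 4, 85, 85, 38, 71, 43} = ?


Sorted: 4, 27, 33, 36, 38, 43, 68, 71, 85, 85
n = 10 (even)
Middle values: 38 and 43
Median = (38+43)/2 = 40.5000

Median = 40.5000


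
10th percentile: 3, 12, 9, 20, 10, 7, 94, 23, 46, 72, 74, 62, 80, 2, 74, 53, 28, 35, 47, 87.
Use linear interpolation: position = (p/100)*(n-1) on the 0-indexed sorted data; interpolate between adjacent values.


Sorted: 2, 3, 7, 9, 10, 12, 20, 23, 28, 35, 46, 47, 53, 62, 72, 74, 74, 80, 87, 94
n = 20
Index = 10/100 * 19 = 1.9000
Lower = data[1] = 3, Upper = data[2] = 7
P10 = 3 + 0.9000*(4) = 6.6000

P10 = 6.6000


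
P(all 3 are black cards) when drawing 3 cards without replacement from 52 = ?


P(all black cards) = (26/52) × (25/51) × (24/50)
= 0.1176

P = 0.1176


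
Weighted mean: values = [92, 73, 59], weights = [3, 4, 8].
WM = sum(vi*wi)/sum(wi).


Numerator = 92*3 + 73*4 + 59*8 = 1040
Denominator = 3 + 4 + 8 = 15
WM = 1040/15 = 69.3333

WM = 69.3333


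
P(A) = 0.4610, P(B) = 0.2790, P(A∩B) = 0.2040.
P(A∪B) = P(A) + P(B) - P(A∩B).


P(A∪B) = 0.4610 + 0.2790 - 0.2040
= 0.7400 - 0.2040
= 0.5360

P(A∪B) = 0.5360


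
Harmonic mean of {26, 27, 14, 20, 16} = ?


Sum of reciprocals = 1/26 + 1/27 + 1/14 + 1/20 + 1/16 = 0.259427
HM = 5/0.259427 = 19.2732

HM = 19.2732


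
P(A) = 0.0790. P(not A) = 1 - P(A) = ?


P(not A) = 1 - 0.0790 = 0.9210

P(not A) = 0.9210


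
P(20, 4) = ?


P(20,4) = 20!/16!
= 2432902008176640000/20922789888000
= 116280

P(20,4) = 116280


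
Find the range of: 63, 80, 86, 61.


Max = 86, Min = 61
Range = 86 - 61 = 25

Range = 25


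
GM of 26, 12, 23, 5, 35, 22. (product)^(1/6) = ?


Product = 26 × 12 × 23 × 5 × 35 × 22 = 27627600
GM = 27627600^(1/6) = 17.3870

GM = 17.3870


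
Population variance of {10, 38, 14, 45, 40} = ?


Mean = 29.4000
Squared deviations: 376.3600, 73.9600, 237.1600, 243.3600, 112.3600
Sum = 1043.2000
Variance = 1043.2000/5 = 208.6400

Variance = 208.6400


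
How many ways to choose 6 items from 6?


C(6,6) = 6!/(6! × 0!)
= 720/(720 × 1)
= 1

C(6,6) = 1


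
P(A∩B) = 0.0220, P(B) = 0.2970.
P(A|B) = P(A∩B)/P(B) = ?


P(A|B) = 0.0220/0.2970 = 0.0741

P(A|B) = 0.0741


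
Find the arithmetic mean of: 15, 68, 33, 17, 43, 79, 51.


Sum = 15 + 68 + 33 + 17 + 43 + 79 + 51 = 306
n = 7
Mean = 306/7 = 43.7143

Mean = 43.7143


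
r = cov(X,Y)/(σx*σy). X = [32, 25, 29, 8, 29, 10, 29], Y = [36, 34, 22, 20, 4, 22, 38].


Mean X = 23.1429, Mean Y = 25.1429
SD X = 9.156240, SD Y = 11.050903
Cov = 23.551020
r = 23.551020/(9.156240*11.050903) = 0.2328

r = 0.2328


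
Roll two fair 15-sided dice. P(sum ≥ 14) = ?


Total outcomes = 15×15 = 225
Favorable (sum ≥ 14): 147
P = 147/225 = 0.6533

P = 0.6533


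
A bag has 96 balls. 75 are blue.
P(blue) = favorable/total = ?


P = 75/96 = 0.7812

P = 0.7812


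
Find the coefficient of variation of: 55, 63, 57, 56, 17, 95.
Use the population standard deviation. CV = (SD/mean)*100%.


Mean = 57.1667
SD = 22.6746
CV = (22.6746/57.1667)*100 = 39.6641%

CV = 39.6641%


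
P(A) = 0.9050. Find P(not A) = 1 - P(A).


P(not A) = 1 - 0.9050 = 0.0950

P(not A) = 0.0950


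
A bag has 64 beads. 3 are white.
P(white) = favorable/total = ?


P = 3/64 = 0.0469

P = 0.0469


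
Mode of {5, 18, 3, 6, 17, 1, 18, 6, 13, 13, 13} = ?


Frequencies: 1:1, 3:1, 5:1, 6:2, 13:3, 17:1, 18:2
Max frequency = 3
Mode = 13

Mode = 13


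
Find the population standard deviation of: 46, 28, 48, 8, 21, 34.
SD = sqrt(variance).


Mean = 30.8333
Variance = 193.4722
SD = sqrt(193.4722) = 13.9094

SD = 13.9094


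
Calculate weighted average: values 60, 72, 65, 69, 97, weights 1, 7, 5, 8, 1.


Numerator = 60*1 + 72*7 + 65*5 + 69*8 + 97*1 = 1538
Denominator = 1 + 7 + 5 + 8 + 1 = 22
WM = 1538/22 = 69.9091

WM = 69.9091


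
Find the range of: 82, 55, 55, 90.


Max = 90, Min = 55
Range = 90 - 55 = 35

Range = 35


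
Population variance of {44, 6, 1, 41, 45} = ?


Mean = 27.4000
Squared deviations: 275.5600, 457.9600, 696.9600, 184.9600, 309.7600
Sum = 1925.2000
Variance = 1925.2000/5 = 385.0400

Variance = 385.0400


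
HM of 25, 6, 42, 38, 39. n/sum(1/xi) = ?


Sum of reciprocals = 1/25 + 1/6 + 1/42 + 1/38 + 1/39 = 0.282433
HM = 5/0.282433 = 17.7033

HM = 17.7033


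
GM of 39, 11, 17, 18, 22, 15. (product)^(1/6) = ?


Product = 39 × 11 × 17 × 18 × 22 × 15 = 43320420
GM = 43320420^(1/6) = 18.7405

GM = 18.7405


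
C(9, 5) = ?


C(9,5) = 9!/(5! × 4!)
= 362880/(120 × 24)
= 126

C(9,5) = 126


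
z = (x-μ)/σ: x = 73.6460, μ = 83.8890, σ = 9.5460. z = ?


z = (73.6460 - 83.8890)/9.5460
= -10.2430/9.5460
= -1.0730

z = -1.0730


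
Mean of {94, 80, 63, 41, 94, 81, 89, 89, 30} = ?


Sum = 94 + 80 + 63 + 41 + 94 + 81 + 89 + 89 + 30 = 661
n = 9
Mean = 661/9 = 73.4444

Mean = 73.4444


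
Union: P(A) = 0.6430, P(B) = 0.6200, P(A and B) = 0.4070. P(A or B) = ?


P(A∪B) = 0.6430 + 0.6200 - 0.4070
= 1.2630 - 0.4070
= 0.8560

P(A∪B) = 0.8560


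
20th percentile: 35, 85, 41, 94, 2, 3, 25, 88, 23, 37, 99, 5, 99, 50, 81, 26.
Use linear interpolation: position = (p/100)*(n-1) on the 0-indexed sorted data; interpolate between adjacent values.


Sorted: 2, 3, 5, 23, 25, 26, 35, 37, 41, 50, 81, 85, 88, 94, 99, 99
n = 16
Index = 20/100 * 15 = 3.0000
Lower = data[3] = 23, Upper = data[4] = 25
P20 = 23 + 0*(2) = 23.0000

P20 = 23.0000


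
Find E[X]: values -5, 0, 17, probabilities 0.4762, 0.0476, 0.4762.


E[X] = -5*0.4762 + 0*0.0476 + 17*0.4762
= -2.3810 + 0 + 8.0954
= 5.7144

E[X] = 5.7144


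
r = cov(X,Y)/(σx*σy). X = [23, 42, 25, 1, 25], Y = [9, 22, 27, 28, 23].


Mean X = 23.2000, Mean Y = 21.8000
SD X = 13.059862, SD Y = 6.794115
Cov = -23.960000
r = -23.960000/(13.059862*6.794115) = -0.2700

r = -0.2700


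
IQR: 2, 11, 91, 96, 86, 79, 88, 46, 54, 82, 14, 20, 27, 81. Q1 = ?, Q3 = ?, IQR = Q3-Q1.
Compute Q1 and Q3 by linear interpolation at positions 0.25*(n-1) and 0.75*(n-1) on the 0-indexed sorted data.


Sorted: 2, 11, 14, 20, 27, 46, 54, 79, 81, 82, 86, 88, 91, 96
Q1 (25th %ile) = 21.7500
Q3 (75th %ile) = 85.0000
IQR = 85.0000 - 21.7500 = 63.2500

IQR = 63.2500


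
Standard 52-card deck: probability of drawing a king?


4 kings in 52 cards
P = 4/52 = 0.0769

P = 0.0769


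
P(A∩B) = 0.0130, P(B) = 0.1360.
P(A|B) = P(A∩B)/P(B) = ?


P(A|B) = 0.0130/0.1360 = 0.0956

P(A|B) = 0.0956


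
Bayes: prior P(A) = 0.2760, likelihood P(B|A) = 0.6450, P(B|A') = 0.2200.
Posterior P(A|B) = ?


P(B) = P(B|A)*P(A) + P(B|A')*P(A')
= 0.6450*0.2760 + 0.2200*0.7240
= 0.178020 + 0.159280 = 0.337300
P(A|B) = 0.178020/0.337300 = 0.5278

P(A|B) = 0.5278


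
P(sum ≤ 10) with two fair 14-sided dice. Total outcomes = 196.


Total outcomes = 14×14 = 196
Favorable (sum ≤ 10): 45
P = 45/196 = 0.2296

P = 0.2296


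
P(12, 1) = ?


P(12,1) = 12!/11!
= 479001600/39916800
= 12

P(12,1) = 12


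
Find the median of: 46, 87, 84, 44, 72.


Sorted: 44, 46, 72, 84, 87
n = 5 (odd)
Middle value = 72

Median = 72


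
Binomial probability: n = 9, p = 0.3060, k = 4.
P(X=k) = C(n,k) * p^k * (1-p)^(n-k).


C(9,4) = 126
p^4 = 0.008768
(1-p)^5 = 0.160989
P = 126 * 0.008768 * 0.160989 = 0.1778

P(X=4) = 0.1778


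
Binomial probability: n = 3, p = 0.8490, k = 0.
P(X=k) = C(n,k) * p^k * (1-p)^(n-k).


C(3,0) = 1
p^0 = 1.000000
(1-p)^3 = 0.003443
P = 1 * 1.000000 * 0.003443 = 0.0034

P(X=0) = 0.0034


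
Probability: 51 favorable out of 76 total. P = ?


P = 51/76 = 0.6711

P = 0.6711


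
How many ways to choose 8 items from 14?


C(14,8) = 14!/(8! × 6!)
= 87178291200/(40320 × 720)
= 3003

C(14,8) = 3003


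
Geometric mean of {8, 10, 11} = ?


Product = 8 × 10 × 11 = 880
GM = 880^(1/3) = 9.5828

GM = 9.5828


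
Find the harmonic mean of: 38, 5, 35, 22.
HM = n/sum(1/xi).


Sum of reciprocals = 1/38 + 1/5 + 1/35 + 1/22 = 0.300342
HM = 4/0.300342 = 13.3182

HM = 13.3182


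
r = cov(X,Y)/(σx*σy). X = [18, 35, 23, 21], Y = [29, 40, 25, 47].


Mean X = 24.2500, Mean Y = 35.2500
SD X = 6.456586, SD Y = 8.728545
Cov = 16.187500
r = 16.187500/(6.456586*8.728545) = 0.2872

r = 0.2872


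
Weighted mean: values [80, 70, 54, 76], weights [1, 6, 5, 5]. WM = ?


Numerator = 80*1 + 70*6 + 54*5 + 76*5 = 1150
Denominator = 1 + 6 + 5 + 5 = 17
WM = 1150/17 = 67.6471

WM = 67.6471
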